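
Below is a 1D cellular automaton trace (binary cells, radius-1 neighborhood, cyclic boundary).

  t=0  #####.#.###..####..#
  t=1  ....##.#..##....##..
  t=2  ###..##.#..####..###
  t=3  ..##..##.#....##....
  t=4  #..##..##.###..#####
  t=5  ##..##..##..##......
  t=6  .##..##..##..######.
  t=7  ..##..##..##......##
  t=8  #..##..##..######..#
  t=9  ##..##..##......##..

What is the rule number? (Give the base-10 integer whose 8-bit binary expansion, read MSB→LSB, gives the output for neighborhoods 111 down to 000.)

113

  [7] ### => .  t=0,i=0
  [6] ##. => #  t=0,i=4
  [5] #.# => #  t=0,i=5
  [4] #.. => #  t=0,i=11
  [3] .## => .  t=0,i=8
  [2] .#. => .  t=0,i=6
  [1] ..# => .  t=0,i=12
  [0] ... => #  t=1,i=0
  bits 01110001 = 113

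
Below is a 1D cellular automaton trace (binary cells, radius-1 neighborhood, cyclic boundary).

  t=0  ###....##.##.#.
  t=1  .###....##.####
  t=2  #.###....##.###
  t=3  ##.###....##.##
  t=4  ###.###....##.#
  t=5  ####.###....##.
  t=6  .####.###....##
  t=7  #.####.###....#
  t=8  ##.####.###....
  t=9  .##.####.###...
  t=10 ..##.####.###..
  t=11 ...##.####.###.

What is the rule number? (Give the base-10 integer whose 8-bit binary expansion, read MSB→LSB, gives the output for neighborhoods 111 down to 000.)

  ### -> #   bit 7 = 1  t=0,i=1
  ##. -> #   bit 6 = 1  t=0,i=2
  #.# -> #   bit 5 = 1  t=0,i=9
  #.. -> #   bit 4 = 1  t=0,i=3
  .## -> .   bit 3 = 0  t=0,i=0
  .#. -> #   bit 2 = 1  t=0,i=13
  ..# -> .   bit 1 = 0  t=0,i=6
  ... -> .   bit 0 = 0  t=0,i=4
  bits 11110100 = 244

244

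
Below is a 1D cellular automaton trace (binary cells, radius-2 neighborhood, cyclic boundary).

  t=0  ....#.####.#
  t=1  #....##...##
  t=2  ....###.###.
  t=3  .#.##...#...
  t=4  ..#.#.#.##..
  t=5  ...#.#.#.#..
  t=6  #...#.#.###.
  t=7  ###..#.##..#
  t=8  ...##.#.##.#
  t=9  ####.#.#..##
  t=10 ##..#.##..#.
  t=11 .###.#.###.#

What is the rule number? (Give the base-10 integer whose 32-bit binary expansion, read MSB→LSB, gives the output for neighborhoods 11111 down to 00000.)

  [31] ##### => #  t=9,i=0
  [30] ####. => .  t=0,i=8
  [29] ###.# => .  t=0,i=9
  [28] ###.. => .  t=1,i=0
  [27] ##.## => .  t=2,i=7
  [26] ##.#. => #  t=0,i=10
  [25] ##..# => #  t=7,i=3
  [24] ##... => .  t=1,i=1
  [23] #.### => #  t=0,i=6
  [22] #.##. => .  t=3,i=3
  [21] #.#.# => .  t=4,i=4
  [20] #.#.. => #  t=0,i=11
  [19] #..## => .  t=7,i=10
  [18] #..#. => #  t=7,i=4
  [17] #...# => #  t=1,i=8
  [16] #.... => .  t=0,i=1
  [15] .#### => .  t=0,i=7
  [14] .###. => .  t=1,i=11
  [13] .##.# => .  t=8,i=4
  [12] .##.. => #  t=1,i=6
  [11] .#.## => #  t=0,i=5
  [10] .#.#. => #  t=4,i=3
  [9] .#..# => .  t=9,i=8
  [8] .#... => #  t=0,i=0
  [7] ..### => #  t=1,i=10
  [6] ..##. => #  t=1,i=5
  [5] ..#.# => .  t=0,i=4
  [4] ..#.. => #  t=3,i=8
  [3] ...## => #  t=1,i=4
  [2] ...#. => .  t=0,i=3
  [1] ....# => .  t=0,i=2
  [0] ..... => #  t=2,i=1
  bits 10000110100101100001110111011001 = 2257984985

2257984985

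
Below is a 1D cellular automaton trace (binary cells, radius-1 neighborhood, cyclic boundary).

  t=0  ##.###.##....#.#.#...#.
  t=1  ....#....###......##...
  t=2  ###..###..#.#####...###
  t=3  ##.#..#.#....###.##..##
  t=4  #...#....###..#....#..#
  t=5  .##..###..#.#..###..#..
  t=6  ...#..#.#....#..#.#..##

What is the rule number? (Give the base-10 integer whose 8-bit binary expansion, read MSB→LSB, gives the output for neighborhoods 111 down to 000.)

  nb ###: next=#  (t=0,i=4, bit7=1)
  nb ##.: next=.  (t=0,i=1, bit6=0)
  nb #.#: next=.  (t=0,i=2, bit5=0)
  nb #..: next=#  (t=0,i=9, bit4=1)
  nb .##: next=.  (t=0,i=0, bit3=0)
  nb .#.: next=.  (t=0,i=13, bit2=0)
  nb ..#: next=.  (t=0,i=12, bit1=0)
  nb ...: next=#  (t=0,i=10, bit0=1)
  bits 10010001 = 145

145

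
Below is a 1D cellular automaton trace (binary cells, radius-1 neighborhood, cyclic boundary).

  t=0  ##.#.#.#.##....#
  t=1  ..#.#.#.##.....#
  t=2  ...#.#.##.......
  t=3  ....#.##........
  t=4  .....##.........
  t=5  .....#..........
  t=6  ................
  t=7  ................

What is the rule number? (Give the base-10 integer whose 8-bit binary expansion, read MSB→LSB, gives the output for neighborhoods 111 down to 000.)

  ###|.  b7=0 t=0,i=0
  ##.|.  b6=0 t=0,i=1
  #.#|#  b5=1 t=0,i=2
  #..|.  b4=0 t=0,i=11
  .##|#  b3=1 t=0,i=9
  .#.|.  b2=0 t=0,i=3
  ..#|.  b1=0 t=0,i=14
  ...|.  b0=0 t=0,i=12
  bits 00101000 = 40

40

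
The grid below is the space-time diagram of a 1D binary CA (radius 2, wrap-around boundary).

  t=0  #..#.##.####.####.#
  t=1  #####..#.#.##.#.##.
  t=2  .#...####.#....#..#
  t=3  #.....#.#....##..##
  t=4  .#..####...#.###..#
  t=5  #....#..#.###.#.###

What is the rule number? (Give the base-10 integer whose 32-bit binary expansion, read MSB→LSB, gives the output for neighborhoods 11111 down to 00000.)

  [31] ##### => .  t=1,i=2
  [30] ####. => .  t=0,i=10
  [29] ###.# => #  t=0,i=11
  [28] ###.. => .  t=1,i=4
  [27] ##.## => #  t=0,i=7
  [26] ##.#. => .  t=1,i=13
  [25] ##..# => #  t=0,i=1
  [24] ##... => #  t=3,i=1
  [23] #.### => .  t=0,i=8
  [22] #.##. => .  t=0,i=5
  [21] #.#.# => .  t=1,i=9
  [20] #.#.. => .  t=2,i=1
  [19] #..## => .  t=3,i=16
  [18] #..#. => #  t=0,i=2
  [17] #...# => .  t=2,i=3
  [16] #.... => .  t=2,i=12
  [15] .#### => #  t=0,i=9
  [14] .###. => #  t=3,i=18
  [13] .##.# => .  t=0,i=6
  [12] .##.. => #  t=0,i=0
  [11] .#.## => #  t=0,i=4
  [10] .#.#. => #  t=1,i=8
  [9] .#..# => .  t=2,i=16
  [8] .#... => .  t=2,i=2
  [7] ..### => .  t=2,i=5
  [6] ..##. => #  t=3,i=13
  [5] ..#.# => #  t=0,i=3
  [4] ..#.. => .  t=2,i=15
  [3] ...## => .  t=2,i=4
  [2] ...#. => #  t=2,i=14
  [1] ....# => #  t=2,i=13
  [0] ..... => .  t=3,i=3
  bits 00101011000001001101110001100110 = 721738854

721738854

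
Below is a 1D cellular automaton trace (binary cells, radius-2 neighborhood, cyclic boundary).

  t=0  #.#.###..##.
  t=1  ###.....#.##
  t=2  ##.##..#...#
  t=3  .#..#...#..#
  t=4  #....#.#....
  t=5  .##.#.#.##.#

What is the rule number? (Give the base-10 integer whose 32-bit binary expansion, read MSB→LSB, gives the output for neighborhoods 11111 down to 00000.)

  #####|#  b31=1 t=1,i=0
  ####.|#  b30=1 t=1,i=1
  ###.#|#  b29=1 t=2,i=1
  ###..|.  b28=0 t=0,i=6
  ##.##|.  b27=0 t=2,i=2
  ##.#.|#  b26=1 t=0,i=11
  ##..#|.  b25=0 t=0,i=7
  ##...|#  b24=1 t=1,i=3
  #.###|.  b23=0 t=0,i=4
  #.##.|.  b22=0 t=2,i=3
  #.#.#|#  b21=1 t=0,i=0
  #.#..|.  b20=0 t=3,i=1
  #..##|#  b19=1 t=0,i=8
  #..#.|.  b18=0 t=2,i=6
  #...#|.  b17=0 t=2,i=9
  #....|#  b16=1 t=1,i=4
  .####|#  b15=1 t=1,i=11
  .###.|.  b14=0 t=0,i=5
  .##.#|#  b13=1 t=0,i=10
  .##..|#  b12=1 t=2,i=4
  .#.##|.  b11=0 t=0,i=3
  .#.#.|#  b10=1 t=0,i=1
  .#..#|.  b9=0 t=3,i=2
  .#...|#  b8=1 t=2,i=8
  ..###|#  b7=1 t=2,i=11
  ..##.|.  b6=0 t=0,i=9
  ..#.#|.  b5=0 t=1,i=8
  ..#..|.  b4=0 t=2,i=7
  ...##|.  b3=0 t=2,i=10
  ...#.|#  b2=1 t=1,i=7
  ....#|.  b1=0 t=1,i=6
  .....|.  b0=0 t=1,i=5
  bits 11100101001010011011010110000100 = 3844715908

3844715908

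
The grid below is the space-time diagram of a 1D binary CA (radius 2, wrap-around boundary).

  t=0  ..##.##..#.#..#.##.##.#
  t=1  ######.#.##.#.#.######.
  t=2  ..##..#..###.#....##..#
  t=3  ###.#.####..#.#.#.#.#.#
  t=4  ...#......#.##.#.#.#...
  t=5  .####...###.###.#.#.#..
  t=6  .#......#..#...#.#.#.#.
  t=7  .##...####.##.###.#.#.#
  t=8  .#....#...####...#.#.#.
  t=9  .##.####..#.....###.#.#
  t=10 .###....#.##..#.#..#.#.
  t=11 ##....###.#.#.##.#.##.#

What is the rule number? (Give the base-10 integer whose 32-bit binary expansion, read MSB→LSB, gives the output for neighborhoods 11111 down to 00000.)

  nb #####: next=#  (t=1,i=2, bit31=1)
  nb ####.: next=.  (t=1,i=4, bit30=0)
  nb ###.#: next=.  (t=1,i=5, bit29=0)
  nb ###..: next=.  (t=3,i=9, bit28=0)
  nb ##.##: next=#  (t=0,i=4, bit27=1)
  nb ##.#.: next=#  (t=0,i=21, bit26=1)
  nb ##..#: next=#  (t=0,i=7, bit25=1)
  nb ##...: next=.  (t=5,i=5, bit24=0)
  nb #.###: next=.  (t=1,i=0, bit23=0)
  nb #.##.: next=#  (t=0,i=5, bit22=1)
  nb #.#.#: next=.  (t=1,i=7, bit21=0)
  nb #.#..: next=.  (t=0,i=11, bit20=0)
  nb #..##: next=#  (t=0,i=1, bit19=1)
  nb #..#.: next=.  (t=0,i=8, bit18=0)
  nb #...#: next=.  (t=5,i=6, bit17=0)
  nb #....: next=.  (t=2,i=15, bit16=0)
  nb .####: next=.  (t=1,i=1, bit15=0)
  nb .###.: next=.  (t=2,i=10, bit14=0)
  nb .##.#: next=#  (t=0,i=3, bit13=1)
  nb .##..: next=.  (t=0,i=6, bit12=0)
  nb .#.##: next=.  (t=0,i=15, bit11=0)
  nb .#.#.: next=#  (t=0,i=10, bit10=1)
  nb .#..#: next=#  (t=0,i=0, bit9=1)
  nb .#...: next=#  (t=2,i=14, bit8=1)
  nb ..###: next=#  (t=2,i=9, bit7=1)
  nb ..##.: next=#  (t=0,i=2, bit6=1)
  nb ..#.#: next=#  (t=0,i=9, bit5=1)
  nb ..#..: next=#  (t=2,i=6, bit4=1)
  nb ...##: next=.  (t=2,i=17, bit3=0)
  nb ...#.: next=#  (t=4,i=2, bit2=1)
  nb ....#: next=#  (t=2,i=16, bit1=1)
  nb .....: next=.  (t=4,i=0, bit0=0)
  bits 10001110010010000010011111110110 = 2387093494

2387093494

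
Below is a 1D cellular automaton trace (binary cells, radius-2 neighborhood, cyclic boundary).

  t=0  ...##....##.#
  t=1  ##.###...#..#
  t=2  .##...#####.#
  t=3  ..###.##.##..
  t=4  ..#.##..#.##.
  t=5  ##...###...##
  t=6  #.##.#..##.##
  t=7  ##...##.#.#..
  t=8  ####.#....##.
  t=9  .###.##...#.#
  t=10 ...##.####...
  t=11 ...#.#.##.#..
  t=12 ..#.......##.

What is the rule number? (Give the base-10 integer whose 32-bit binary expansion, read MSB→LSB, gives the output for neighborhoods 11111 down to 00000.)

  #####|.  b31=0 t=2,i=8
  ####.|#  b30=1 t=2,i=9
  ###.#|#  b29=1 t=1,i=1
  ###..|.  b28=0 t=1,i=5
  ##.##|#  b27=1 t=1,i=2
  ##.#.|.  b26=0 t=0,i=11
  ##..#|#  b25=1 t=4,i=6
  ##...|#  b24=1 t=0,i=5
  #.###|.  b23=0 t=1,i=3
  #.##.|.  b22=0 t=2,i=1
  #.#.#|.  b21=0 t=2,i=12
  #.#..|#  b20=1 t=0,i=12
  #..##|.  b19=0 t=1,i=11
  #..#.|#  b18=1 t=4,i=7
  #...#|#  b17=1 t=0,i=1
  #....|.  b16=0 t=0,i=6
  .####|#  b15=1 t=2,i=7
  .###.|.  b14=0 t=1,i=0
  .##.#|.  b13=0 t=0,i=10
  .##..|#  b12=1 t=0,i=4
  .#.##|.  b11=0 t=2,i=0
  .#.#.|.  b10=0 t=7,i=9
  .#..#|#  b9=1 t=1,i=10
  .#...|#  b8=1 t=0,i=0
  ..###|#  b7=1 t=1,i=12
  ..##.|#  b6=1 t=0,i=3
  ..#.#|.  b5=0 t=4,i=2
  ..#..|#  b4=1 t=1,i=9
  ...##|.  b3=0 t=0,i=2
  ...#.|#  b2=1 t=1,i=8
  ....#|.  b1=0 t=0,i=7
  .....|.  b0=0 t=10,i=0
  bits 01101011000101101001001111010100 = 1796641748

1796641748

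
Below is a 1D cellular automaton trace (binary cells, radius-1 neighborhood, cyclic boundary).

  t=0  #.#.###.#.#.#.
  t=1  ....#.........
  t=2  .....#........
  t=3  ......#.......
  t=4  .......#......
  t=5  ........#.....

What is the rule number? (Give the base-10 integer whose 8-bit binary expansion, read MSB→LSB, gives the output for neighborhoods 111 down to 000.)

  [7] ### => .  t=0,i=5
  [6] ##. => .  t=0,i=6
  [5] #.# => .  t=0,i=1
  [4] #.. => #  t=1,i=5
  [3] .## => #  t=0,i=4
  [2] .#. => .  t=0,i=0
  [1] ..# => .  t=1,i=3
  [0] ... => .  t=1,i=0
  bits 00011000 = 24

24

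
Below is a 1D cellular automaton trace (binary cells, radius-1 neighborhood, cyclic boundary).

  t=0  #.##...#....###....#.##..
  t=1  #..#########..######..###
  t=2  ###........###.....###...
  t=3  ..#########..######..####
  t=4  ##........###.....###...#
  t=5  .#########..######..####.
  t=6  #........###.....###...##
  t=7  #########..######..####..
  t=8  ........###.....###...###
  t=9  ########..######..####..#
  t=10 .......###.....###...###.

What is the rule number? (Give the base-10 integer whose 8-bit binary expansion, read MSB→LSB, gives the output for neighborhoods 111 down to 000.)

  ###|.  b7=0 t=0,i=13
  ##.|#  b6=1 t=0,i=3
  #.#|.  b5=0 t=0,i=1
  #..|#  b4=1 t=0,i=4
  .##|.  b3=0 t=0,i=2
  .#.|#  b2=1 t=0,i=0
  ..#|#  b1=1 t=0,i=6
  ...|#  b0=1 t=0,i=5
  bits 01010111 = 87

87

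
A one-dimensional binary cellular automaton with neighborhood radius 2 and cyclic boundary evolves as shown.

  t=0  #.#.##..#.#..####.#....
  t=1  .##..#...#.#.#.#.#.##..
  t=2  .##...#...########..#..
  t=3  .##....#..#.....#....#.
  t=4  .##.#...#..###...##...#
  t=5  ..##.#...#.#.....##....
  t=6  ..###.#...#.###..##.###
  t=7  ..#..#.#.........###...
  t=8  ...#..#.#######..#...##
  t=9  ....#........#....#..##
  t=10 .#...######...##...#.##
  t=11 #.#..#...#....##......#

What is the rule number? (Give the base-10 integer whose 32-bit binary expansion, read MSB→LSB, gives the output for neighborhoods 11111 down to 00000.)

  [31] ##### => .  t=2,i=12
  [30] ####. => #  t=0,i=15
  [29] ###.# => .  t=0,i=16
  [28] ###.. => .  t=2,i=17
  [27] ##.## => #  t=6,i=19
  [26] ##.#. => #  t=0,i=17
  [25] ##..# => .  t=0,i=6
  [24] ##... => .  t=1,i=21
  [23] #.### => .  t=6,i=12
  [22] #.##. => .  t=0,i=4
  [21] #.#.# => #  t=0,i=2
  [20] #.#.. => .  t=0,i=10
  [19] #..## => .  t=0,i=12
  [18] #..#. => .  t=0,i=7
  [17] #...# => .  t=1,i=7
  [16] #.... => #  t=0,i=20
  [15] .#### => .  t=0,i=14
  [14] .###. => .  t=4,i=12
  [13] .##.# => #  t=4,i=2
  [12] .##.. => #  t=0,i=5
  [11] .#.## => .  t=0,i=3
  [10] .#.#. => #  t=0,i=1
  [9] .#..# => #  t=0,i=11
  [8] .#... => #  t=0,i=19
  [7] ..### => #  t=0,i=13
  [6] ..##. => #  t=1,i=1
  [5] ..#.# => .  t=0,i=0
  [4] ..#.. => .  t=1,i=5
  [3] ...## => .  t=1,i=0
  [2] ...#. => .  t=0,i=22
  [1] ....# => .  t=0,i=21
  [0] ..... => #  t=3,i=13
  bits 01001100001000010011011111000001 = 1277245377

1277245377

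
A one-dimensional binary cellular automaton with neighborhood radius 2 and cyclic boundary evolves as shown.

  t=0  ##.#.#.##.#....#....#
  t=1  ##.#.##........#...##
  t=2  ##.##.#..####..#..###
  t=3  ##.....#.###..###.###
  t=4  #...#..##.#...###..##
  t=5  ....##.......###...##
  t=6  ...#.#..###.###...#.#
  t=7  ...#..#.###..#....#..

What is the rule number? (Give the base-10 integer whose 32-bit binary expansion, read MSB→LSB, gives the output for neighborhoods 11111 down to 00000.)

3760511673

  ##### -> #   bit 31 = 1  t=2,i=20
  ####. -> #   bit 30 = 1  t=1,i=0
  ###.# -> #   bit 29 = 1  t=0,i=1
  ###.. -> .   bit 28 = 0  t=2,i=12
  ##.## -> .   bit 27 = 0  t=2,i=2
  ##.#. -> .   bit 26 = 0  t=0,i=2
  ##..# -> .   bit 25 = 0  t=2,i=13
  ##... -> .   bit 24 = 0  t=1,i=7
  #.### -> .   bit 23 = 0  t=3,i=9
  #.##. -> .   bit 22 = 0  t=0,i=7
  #.#.# -> #   bit 21 = 1  t=0,i=3
  #.#.. -> .   bit 20 = 0  t=0,i=10
  #..## -> .   bit 19 = 0  t=2,i=8
  #..#. -> #   bit 18 = 1  t=2,i=14
  #...# -> .   bit 17 = 0  t=1,i=17
  #.... -> .   bit 16 = 0  t=0,i=12
  .#### -> #   bit 15 = 1  t=1,i=20
  .###. -> #   bit 14 = 1  t=0,i=0
  .##.# -> .   bit 13 = 0  t=0,i=8
  .##.. -> #   bit 12 = 1  t=1,i=6
  .#.## -> #   bit 11 = 1  t=0,i=6
  .#.#. -> .   bit 10 = 0  t=0,i=4
  .#..# -> #   bit 9 = 1  t=2,i=7
  .#... -> .   bit 8 = 0  t=0,i=11
  ..### -> #   bit 7 = 1  t=0,i=20
  ..##. -> .   bit 6 = 0  t=4,i=7
  ..#.# -> #   bit 5 = 1  t=3,i=7
  ..#.. -> #   bit 4 = 1  t=0,i=15
  ...## -> #   bit 3 = 1  t=0,i=19
  ...#. -> .   bit 2 = 0  t=0,i=14
  ....# -> .   bit 1 = 0  t=0,i=13
  ..... -> #   bit 0 = 1  t=1,i=9
  bits 11100000001001001101101010111001 = 3760511673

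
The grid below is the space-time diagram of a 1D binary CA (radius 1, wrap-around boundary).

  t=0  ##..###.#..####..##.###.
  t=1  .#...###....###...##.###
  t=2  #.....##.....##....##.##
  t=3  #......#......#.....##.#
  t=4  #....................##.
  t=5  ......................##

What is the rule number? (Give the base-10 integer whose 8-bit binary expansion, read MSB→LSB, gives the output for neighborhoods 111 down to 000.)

224

  ###|#  b7=1 t=0,i=5
  ##.|#  b6=1 t=0,i=1
  #.#|#  b5=1 t=0,i=7
  #..|.  b4=0 t=0,i=2
  .##|.  b3=0 t=0,i=0
  .#.|.  b2=0 t=0,i=8
  ..#|.  b1=0 t=0,i=3
  ...|.  b0=0 t=1,i=3
  bits 11100000 = 224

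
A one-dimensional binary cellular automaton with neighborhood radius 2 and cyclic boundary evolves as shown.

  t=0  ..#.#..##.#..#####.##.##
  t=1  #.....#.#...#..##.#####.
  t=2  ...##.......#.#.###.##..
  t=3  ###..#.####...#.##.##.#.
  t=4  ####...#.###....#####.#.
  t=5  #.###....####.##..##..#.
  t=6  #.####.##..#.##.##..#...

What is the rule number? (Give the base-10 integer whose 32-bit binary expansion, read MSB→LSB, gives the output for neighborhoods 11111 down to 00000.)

  ##### -> #   bit 31 = 1  t=0,i=15
  ####. -> #   bit 30 = 1  t=0,i=16
  ###.# -> .   bit 29 = 0  t=0,i=17
  ###.. -> #   bit 28 = 1  t=3,i=2
  ##.## -> #   bit 27 = 1  t=0,i=18
  ##.#. -> .   bit 26 = 0  t=0,i=9
  ##..# -> #   bit 25 = 1  t=0,i=0
  ##... -> #   bit 24 = 1  t=2,i=5
  #.### -> #   bit 23 = 1  t=1,i=18
  #.##. -> #   bit 22 = 1  t=0,i=19
  #.#.# -> #   bit 21 = 1  t=2,i=14
  #.#.. -> .   bit 20 = 0  t=0,i=4
  #..## -> #   bit 19 = 1  t=0,i=6
  #..#. -> .   bit 18 = 0  t=0,i=1
  #...# -> .   bit 17 = 0  t=1,i=10
  #.... -> .   bit 16 = 0  t=1,i=2
  .#### -> .   bit 15 = 0  t=0,i=14
  .###. -> #   bit 14 = 1  t=2,i=17
  .##.# -> #   bit 13 = 1  t=0,i=8
  .##.. -> .   bit 12 = 0  t=0,i=23
  .#.## -> .   bit 11 = 0  t=2,i=15
  .#.#. -> .   bit 10 = 0  t=0,i=3
  .#..# -> .   bit 9 = 0  t=0,i=5
  .#... -> .   bit 8 = 0  t=1,i=1
  ..### -> .   bit 7 = 0  t=0,i=13
  ..##. -> .   bit 6 = 0  t=0,i=7
  ..#.# -> .   bit 5 = 0  t=0,i=2
  ..#.. -> #   bit 4 = 1  t=1,i=12
  ...## -> #   bit 3 = 1  t=2,i=2
  ...#. -> .   bit 2 = 0  t=1,i=5
  ....# -> #   bit 1 = 1  t=1,i=4
  ..... -> #   bit 0 = 1  t=1,i=3
  bits 11011011111010000110000000011011 = 3689439259

3689439259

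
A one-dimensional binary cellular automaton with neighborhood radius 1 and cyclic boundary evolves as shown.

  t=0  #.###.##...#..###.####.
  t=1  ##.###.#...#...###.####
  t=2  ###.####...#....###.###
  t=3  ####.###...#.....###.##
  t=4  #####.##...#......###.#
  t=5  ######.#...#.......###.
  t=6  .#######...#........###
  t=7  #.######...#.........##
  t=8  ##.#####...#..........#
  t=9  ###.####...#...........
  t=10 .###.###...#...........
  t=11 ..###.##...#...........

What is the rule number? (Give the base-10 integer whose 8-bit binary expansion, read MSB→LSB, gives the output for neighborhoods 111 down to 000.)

  ###|#  b7=1 t=0,i=3
  ##.|#  b6=1 t=0,i=4
  #.#|#  b5=1 t=0,i=1
  #..|.  b4=0 t=0,i=8
  .##|.  b3=0 t=0,i=2
  .#.|#  b2=1 t=0,i=0
  ..#|.  b1=0 t=0,i=10
  ...|.  b0=0 t=0,i=9
  bits 11100100 = 228

228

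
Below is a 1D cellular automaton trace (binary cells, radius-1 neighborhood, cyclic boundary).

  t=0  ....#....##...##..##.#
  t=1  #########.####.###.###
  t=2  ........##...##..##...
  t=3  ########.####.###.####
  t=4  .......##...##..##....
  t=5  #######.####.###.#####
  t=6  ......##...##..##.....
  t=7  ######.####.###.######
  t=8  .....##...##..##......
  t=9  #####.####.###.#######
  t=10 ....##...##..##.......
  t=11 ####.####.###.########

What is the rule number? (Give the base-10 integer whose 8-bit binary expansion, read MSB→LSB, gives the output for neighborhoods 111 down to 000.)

119

  ### -> .   bit 7 = 0  t=1,i=0
  ##. -> #   bit 6 = 1  t=0,i=10
  #.# -> #   bit 5 = 1  t=0,i=20
  #.. -> #   bit 4 = 1  t=0,i=0
  .## -> .   bit 3 = 0  t=0,i=9
  .#. -> #   bit 2 = 1  t=0,i=4
  ..# -> #   bit 1 = 1  t=0,i=3
  ... -> #   bit 0 = 1  t=0,i=1
  bits 01110111 = 119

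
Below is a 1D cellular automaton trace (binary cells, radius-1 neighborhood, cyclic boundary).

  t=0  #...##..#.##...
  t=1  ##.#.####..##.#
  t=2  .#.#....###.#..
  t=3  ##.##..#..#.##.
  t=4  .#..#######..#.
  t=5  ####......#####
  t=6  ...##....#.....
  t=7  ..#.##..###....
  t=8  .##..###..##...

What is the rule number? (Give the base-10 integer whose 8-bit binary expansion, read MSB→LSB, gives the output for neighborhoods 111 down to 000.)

86

  ###|.  b7=0 t=1,i=0
  ##.|#  b6=1 t=0,i=5
  #.#|.  b5=0 t=0,i=9
  #..|#  b4=1 t=0,i=1
  .##|.  b3=0 t=0,i=4
  .#.|#  b2=1 t=0,i=0
  ..#|#  b1=1 t=0,i=3
  ...|.  b0=0 t=0,i=2
  bits 01010110 = 86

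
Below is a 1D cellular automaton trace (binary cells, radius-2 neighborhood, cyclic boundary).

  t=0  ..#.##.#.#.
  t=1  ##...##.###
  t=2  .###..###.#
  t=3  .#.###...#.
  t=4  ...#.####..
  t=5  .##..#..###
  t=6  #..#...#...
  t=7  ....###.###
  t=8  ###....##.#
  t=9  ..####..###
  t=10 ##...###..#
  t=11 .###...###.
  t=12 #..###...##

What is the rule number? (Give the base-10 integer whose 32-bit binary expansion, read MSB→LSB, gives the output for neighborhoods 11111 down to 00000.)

2677744902

  ##### -> #   bit 31 = 1  t=1,i=10
  ####. -> .   bit 30 = 0  t=1,i=0
  ###.# -> .   bit 29 = 0  t=2,i=8
  ###.. -> #   bit 28 = 1  t=1,i=1
  ##.## -> #   bit 27 = 1  t=1,i=7
  ##.#. -> #   bit 26 = 1  t=0,i=6
  ##..# -> #   bit 25 = 1  t=2,i=4
  ##... -> #   bit 24 = 1  t=1,i=2
  #.### -> #   bit 23 = 1  t=1,i=8
  #.##. -> .   bit 22 = 0  t=0,i=4
  #.#.# -> .   bit 21 = 0  t=0,i=7
  #.#.. -> #   bit 20 = 1  t=0,i=9
  #..## -> #   bit 19 = 1  t=2,i=5
  #..#. -> .   bit 18 = 0  t=3,i=0
  #...# -> #   bit 17 = 1  t=0,i=0
  #.... -> #   bit 16 = 1  t=4,i=10
  .#### -> .   bit 15 = 0  t=1,i=9
  .###. -> .   bit 14 = 0  t=2,i=2
  .##.# -> #   bit 13 = 1  t=0,i=5
  .##.. -> .   bit 12 = 0  t=5,i=2
  .#.## -> .   bit 11 = 0  t=0,i=3
  .#.#. -> #   bit 10 = 1  t=0,i=8
  .#..# -> .   bit 9 = 0  t=3,i=10
  .#... -> #   bit 8 = 1  t=0,i=10
  ..### -> .   bit 7 = 0  t=2,i=6
  ..##. -> .   bit 6 = 0  t=1,i=5
  ..#.# -> .   bit 5 = 0  t=0,i=2
  ..#.. -> .   bit 4 = 0  t=3,i=9
  ...## -> .   bit 3 = 0  t=1,i=4
  ...#. -> #   bit 2 = 1  t=0,i=1
  ....# -> #   bit 1 = 1  t=4,i=1
  ..... -> .   bit 0 = 0  t=4,i=0
  bits 10011111100110110010010100000110 = 2677744902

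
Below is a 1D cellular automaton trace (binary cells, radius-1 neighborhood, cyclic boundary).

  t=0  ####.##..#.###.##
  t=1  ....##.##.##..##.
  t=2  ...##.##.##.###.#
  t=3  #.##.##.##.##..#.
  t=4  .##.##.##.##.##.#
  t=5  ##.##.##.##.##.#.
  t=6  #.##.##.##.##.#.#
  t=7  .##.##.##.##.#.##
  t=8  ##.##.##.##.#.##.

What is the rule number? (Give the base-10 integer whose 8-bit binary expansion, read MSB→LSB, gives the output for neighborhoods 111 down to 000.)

  ###|.  b7=0 t=0,i=0
  ##.|.  b6=0 t=0,i=3
  #.#|#  b5=1 t=0,i=4
  #..|#  b4=1 t=0,i=7
  .##|#  b3=1 t=0,i=5
  .#.|.  b2=0 t=0,i=9
  ..#|#  b1=1 t=0,i=8
  ...|.  b0=0 t=1,i=0
  bits 00111010 = 58

58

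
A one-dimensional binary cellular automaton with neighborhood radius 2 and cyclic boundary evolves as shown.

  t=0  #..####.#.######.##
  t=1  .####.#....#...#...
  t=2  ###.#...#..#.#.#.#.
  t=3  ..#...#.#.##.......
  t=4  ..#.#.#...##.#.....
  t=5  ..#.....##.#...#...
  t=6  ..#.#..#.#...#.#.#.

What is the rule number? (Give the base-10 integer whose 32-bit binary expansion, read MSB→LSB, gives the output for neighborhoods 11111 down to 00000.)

  nb #####: next=.  (t=0,i=12, bit31=0)
  nb ####.: next=.  (t=0,i=5, bit30=0)
  nb ###.#: next=#  (t=0,i=6, bit29=1)
  nb ###..: next=.  (t=0,i=0, bit28=0)
  nb ##.##: next=.  (t=0,i=16, bit27=0)
  nb ##.#.: next=.  (t=0,i=7, bit26=0)
  nb ##..#: next=#  (t=0,i=1, bit25=1)
  nb ##...: next=.  (t=3,i=12, bit24=0)
  nb #.###: next=.  (t=0,i=10, bit23=0)
  nb #.##.: next=#  (t=3,i=10, bit22=1)
  nb #.#.#: next=.  (t=0,i=8, bit21=0)
  nb #.#..: next=.  (t=1,i=6, bit20=0)
  nb #..##: next=#  (t=0,i=2, bit19=1)
  nb #..#.: next=#  (t=2,i=10, bit18=1)
  nb #...#: next=#  (t=1,i=13, bit17=1)
  nb #....: next=#  (t=1,i=8, bit16=1)
  nb .####: next=#  (t=0,i=4, bit15=1)
  nb .###.: next=.  (t=0,i=18, bit14=0)
  nb .##.#: next=#  (t=4,i=11, bit13=1)
  nb .##..: next=#  (t=3,i=11, bit12=1)
  nb .#.##: next=.  (t=0,i=9, bit11=0)
  nb .#.#.: next=.  (t=2,i=12, bit10=0)
  nb .#..#: next=.  (t=2,i=9, bit9=0)
  nb .#...: next=.  (t=1,i=7, bit8=0)
  nb ..###: next=#  (t=0,i=3, bit7=1)
  nb ..##.: next=.  (t=4,i=10, bit6=0)
  nb ..#.#: next=#  (t=2,i=11, bit5=1)
  nb ..#..: next=#  (t=1,i=11, bit4=1)
  nb ...##: next=#  (t=1,i=0, bit3=1)
  nb ...#.: next=.  (t=1,i=10, bit2=0)
  nb ....#: next=.  (t=1,i=9, bit1=0)
  nb .....: next=.  (t=3,i=14, bit0=0)
  bits 00100010010011111011000010111000 = 575647928

575647928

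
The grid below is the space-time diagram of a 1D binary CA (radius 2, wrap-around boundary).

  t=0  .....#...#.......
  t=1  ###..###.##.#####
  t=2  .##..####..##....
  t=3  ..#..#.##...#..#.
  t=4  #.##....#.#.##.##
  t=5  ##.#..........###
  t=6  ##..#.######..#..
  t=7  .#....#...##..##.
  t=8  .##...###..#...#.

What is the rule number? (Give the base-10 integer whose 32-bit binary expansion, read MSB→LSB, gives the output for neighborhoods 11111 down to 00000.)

  #####|.  b31=0 t=1,i=0
  ####.|#  b30=1 t=1,i=1
  ###.#|#  b29=1 t=1,i=7
  ###..|#  b28=1 t=1,i=2
  ##.##|#  b27=1 t=1,i=8
  ##.#.|.  b26=0 t=5,i=2
  ##..#|.  b25=0 t=1,i=3
  ##...|.  b24=0 t=2,i=13
  #.###|#  b23=1 t=1,i=12
  #.##.|.  b22=0 t=1,i=9
  #.#.#|.  b21=0 t=4,i=10
  #.#..|.  b20=0 t=5,i=3
  #..##|.  b19=0 t=1,i=4
  #..#.|.  b18=0 t=3,i=4
  #...#|#  b17=1 t=0,i=7
  #....|.  b16=0 t=0,i=11
  .####|.  b15=0 t=1,i=13
  .###.|#  b14=1 t=1,i=6
  .##.#|.  b13=0 t=1,i=10
  .##..|#  b12=1 t=2,i=2
  .#.##|.  b11=0 t=3,i=6
  .#.#.|.  b10=0 t=4,i=9
  .#..#|#  b9=1 t=3,i=3
  .#...|#  b8=1 t=0,i=6
  ..###|#  b7=1 t=1,i=5
  ..##.|.  b6=0 t=2,i=1
  ..#.#|.  b5=0 t=3,i=5
  ..#..|#  b4=1 t=0,i=5
  ...##|.  b3=0 t=2,i=0
  ...#.|.  b2=0 t=0,i=4
  ....#|.  b1=0 t=0,i=3
  .....|#  b0=1 t=0,i=0
  bits 01111000100000100101001110010001 = 2021806993

2021806993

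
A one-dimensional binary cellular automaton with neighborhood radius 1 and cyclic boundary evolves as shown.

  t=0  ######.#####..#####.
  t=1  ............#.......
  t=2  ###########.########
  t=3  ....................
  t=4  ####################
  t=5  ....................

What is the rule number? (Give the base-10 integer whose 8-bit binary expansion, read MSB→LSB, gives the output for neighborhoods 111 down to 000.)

21

  ###|.  b7=0 t=0,i=1
  ##.|.  b6=0 t=0,i=5
  #.#|.  b5=0 t=0,i=6
  #..|#  b4=1 t=0,i=12
  .##|.  b3=0 t=0,i=0
  .#.|#  b2=1 t=1,i=12
  ..#|.  b1=0 t=0,i=13
  ...|#  b0=1 t=1,i=0
  bits 00010101 = 21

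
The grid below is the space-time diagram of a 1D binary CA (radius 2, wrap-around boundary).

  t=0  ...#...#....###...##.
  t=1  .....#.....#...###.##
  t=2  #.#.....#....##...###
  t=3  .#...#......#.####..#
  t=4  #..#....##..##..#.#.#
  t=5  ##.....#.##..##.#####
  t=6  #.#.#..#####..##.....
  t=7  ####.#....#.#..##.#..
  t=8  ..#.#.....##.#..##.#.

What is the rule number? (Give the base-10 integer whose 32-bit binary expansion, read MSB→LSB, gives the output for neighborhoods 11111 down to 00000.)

  ##### -> .   bit 31 = 0  t=5,i=18
  ####. -> #   bit 30 = 1  t=2,i=20
  ###.# -> .   bit 29 = 0  t=1,i=17
  ###.. -> .   bit 28 = 0  t=0,i=14
  ##.## -> #   bit 27 = 1  t=1,i=18
  ##.#. -> #   bit 26 = 1  t=2,i=1
  ##..# -> #   bit 25 = 1  t=3,i=18
  ##... -> #   bit 24 = 1  t=0,i=15
  #.### -> .   bit 23 = 0  t=3,i=14
  #.##. -> #   bit 22 = 1  t=1,i=19
  #.#.# -> #   bit 21 = 1  t=4,i=18
  #.#.. -> .   bit 20 = 0  t=2,i=2
  #..## -> .   bit 19 = 0  t=4,i=11
  #..#. -> .   bit 18 = 0  t=3,i=19
  #...# -> #   bit 17 = 1  t=0,i=5
  #.... -> .   bit 16 = 0  t=0,i=0
  .#### -> .   bit 15 = 0  t=2,i=19
  .###. -> .   bit 14 = 0  t=0,i=13
  .##.# -> #   bit 13 = 1  t=5,i=14
  .##.. -> #   bit 12 = 1  t=0,i=19
  .#.## -> #   bit 11 = 1  t=3,i=13
  .#.#. -> #   bit 10 = 1  t=3,i=0
  .#..# -> #   bit 9 = 1  t=6,i=5
  .#... -> .   bit 8 = 0  t=0,i=4
  ..### -> .   bit 7 = 0  t=0,i=12
  ..##. -> .   bit 6 = 0  t=0,i=18
  ..#.# -> #   bit 5 = 1  t=3,i=12
  ..#.. -> .   bit 4 = 0  t=0,i=3
  ...## -> #   bit 3 = 1  t=0,i=11
  ...#. -> .   bit 2 = 0  t=0,i=2
  ....# -> .   bit 1 = 0  t=0,i=1
  ..... -> #   bit 0 = 1  t=1,i=2
  bits 01001111011000100011111000101001 = 1331838505

1331838505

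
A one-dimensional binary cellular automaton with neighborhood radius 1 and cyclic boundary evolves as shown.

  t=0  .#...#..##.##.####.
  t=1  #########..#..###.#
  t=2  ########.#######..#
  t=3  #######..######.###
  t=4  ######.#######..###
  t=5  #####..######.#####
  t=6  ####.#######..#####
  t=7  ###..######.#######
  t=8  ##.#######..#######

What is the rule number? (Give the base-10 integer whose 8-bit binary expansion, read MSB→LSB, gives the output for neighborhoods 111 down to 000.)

159

  ###|#  b7=1 t=0,i=15
  ##.|.  b6=0 t=0,i=9
  #.#|.  b5=0 t=0,i=10
  #..|#  b4=1 t=0,i=2
  .##|#  b3=1 t=0,i=8
  .#.|#  b2=1 t=0,i=1
  ..#|#  b1=1 t=0,i=0
  ...|#  b0=1 t=0,i=3
  bits 10011111 = 159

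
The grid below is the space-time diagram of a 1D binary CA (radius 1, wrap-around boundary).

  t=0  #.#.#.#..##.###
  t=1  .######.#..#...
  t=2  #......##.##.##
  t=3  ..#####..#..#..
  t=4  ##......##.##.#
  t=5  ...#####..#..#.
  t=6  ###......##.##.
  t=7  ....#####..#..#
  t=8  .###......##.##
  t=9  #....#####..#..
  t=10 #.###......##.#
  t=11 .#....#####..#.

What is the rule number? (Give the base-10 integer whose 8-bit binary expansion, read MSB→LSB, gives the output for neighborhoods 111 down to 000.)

  nb ###: next=.  (t=0,i=13, bit7=0)
  nb ##.: next=.  (t=0,i=0, bit6=0)
  nb #.#: next=#  (t=0,i=1, bit5=1)
  nb #..: next=.  (t=0,i=7, bit4=0)
  nb .##: next=.  (t=0,i=9, bit3=0)
  nb .#.: next=#  (t=0,i=2, bit2=1)
  nb ..#: next=#  (t=0,i=8, bit1=1)
  nb ...: next=#  (t=1,i=13, bit0=1)
  bits 00100111 = 39

39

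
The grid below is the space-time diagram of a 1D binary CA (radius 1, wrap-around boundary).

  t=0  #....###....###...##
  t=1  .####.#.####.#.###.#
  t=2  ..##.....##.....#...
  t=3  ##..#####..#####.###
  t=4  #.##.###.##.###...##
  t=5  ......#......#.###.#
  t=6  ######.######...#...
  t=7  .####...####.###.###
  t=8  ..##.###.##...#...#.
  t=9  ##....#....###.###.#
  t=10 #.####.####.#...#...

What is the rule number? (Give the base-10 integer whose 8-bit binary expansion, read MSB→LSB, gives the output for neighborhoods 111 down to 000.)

147

  ### -> #   bit 7 = 1  t=0,i=6
  ##. -> .   bit 6 = 0  t=0,i=0
  #.# -> .   bit 5 = 0  t=1,i=0
  #.. -> #   bit 4 = 1  t=0,i=1
  .## -> .   bit 3 = 0  t=0,i=5
  .#. -> .   bit 2 = 0  t=1,i=6
  ..# -> #   bit 1 = 1  t=0,i=4
  ... -> #   bit 0 = 1  t=0,i=2
  bits 10010011 = 147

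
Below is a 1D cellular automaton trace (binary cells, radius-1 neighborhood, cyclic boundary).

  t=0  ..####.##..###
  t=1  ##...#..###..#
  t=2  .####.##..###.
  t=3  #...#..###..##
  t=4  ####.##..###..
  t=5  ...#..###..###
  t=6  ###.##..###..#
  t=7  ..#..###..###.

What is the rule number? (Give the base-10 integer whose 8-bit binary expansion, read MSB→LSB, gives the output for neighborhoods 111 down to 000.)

83

  [7] ### => .  t=0,i=3
  [6] ##. => #  t=0,i=5
  [5] #.# => .  t=0,i=6
  [4] #.. => #  t=0,i=0
  [3] .## => .  t=0,i=2
  [2] .#. => .  t=1,i=5
  [1] ..# => #  t=0,i=1
  [0] ... => #  t=1,i=3
  bits 01010011 = 83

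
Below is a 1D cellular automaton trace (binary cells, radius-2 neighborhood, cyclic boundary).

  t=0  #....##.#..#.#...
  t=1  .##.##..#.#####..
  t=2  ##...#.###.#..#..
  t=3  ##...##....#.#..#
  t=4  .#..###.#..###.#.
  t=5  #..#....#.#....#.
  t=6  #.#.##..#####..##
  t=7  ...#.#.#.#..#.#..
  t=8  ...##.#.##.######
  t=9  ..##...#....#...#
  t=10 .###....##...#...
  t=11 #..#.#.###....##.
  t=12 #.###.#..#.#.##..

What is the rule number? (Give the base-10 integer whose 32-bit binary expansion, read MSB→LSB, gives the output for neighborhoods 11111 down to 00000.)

  nb #####: next=.  (t=1,i=12, bit31=0)
  nb ####.: next=.  (t=1,i=13, bit30=0)
  nb ###.#: next=.  (t=2,i=9, bit29=0)
  nb ###..: next=#  (t=1,i=14, bit28=1)
  nb ##.##: next=.  (t=1,i=3, bit27=0)
  nb ##.#.: next=.  (t=0,i=7, bit26=0)
  nb ##..#: next=.  (t=1,i=6, bit25=0)
  nb ##...: next=.  (t=1,i=15, bit24=0)
  nb #.###: next=.  (t=1,i=10, bit23=0)
  nb #.##.: next=.  (t=1,i=4, bit22=0)
  nb #.#.#: next=.  (t=6,i=2, bit21=0)
  nb #.#..: next=#  (t=0,i=8, bit20=1)
  nb #..##: next=#  (t=2,i=16, bit19=1)
  nb #..#.: next=#  (t=0,i=10, bit18=1)
  nb #...#: next=.  (t=0,i=15, bit17=0)
  nb #....: next=#  (t=0,i=2, bit16=1)
  nb .####: next=#  (t=1,i=11, bit15=1)
  nb .###.: next=.  (t=2,i=8, bit14=0)
  nb .##.#: next=.  (t=0,i=6, bit13=0)
  nb .##..: next=#  (t=1,i=5, bit12=1)
  nb .#.##: next=#  (t=1,i=9, bit11=1)
  nb .#.#.: next=#  (t=0,i=12, bit10=1)
  nb .#..#: next=.  (t=0,i=9, bit9=0)
  nb .#...: next=#  (t=0,i=1, bit8=1)
  nb ..###: next=.  (t=3,i=16, bit7=0)
  nb ..##.: next=#  (t=0,i=5, bit6=1)
  nb ..#.#: next=#  (t=0,i=11, bit5=1)
  nb ..#..: next=.  (t=0,i=0, bit4=0)
  nb ...##: next=#  (t=0,i=4, bit3=1)
  nb ...#.: next=.  (t=0,i=16, bit2=0)
  nb ....#: next=.  (t=0,i=3, bit1=0)
  nb .....: next=.  (t=7,i=0, bit0=0)
  bits 00010000000111011001110101101000 = 270376296

270376296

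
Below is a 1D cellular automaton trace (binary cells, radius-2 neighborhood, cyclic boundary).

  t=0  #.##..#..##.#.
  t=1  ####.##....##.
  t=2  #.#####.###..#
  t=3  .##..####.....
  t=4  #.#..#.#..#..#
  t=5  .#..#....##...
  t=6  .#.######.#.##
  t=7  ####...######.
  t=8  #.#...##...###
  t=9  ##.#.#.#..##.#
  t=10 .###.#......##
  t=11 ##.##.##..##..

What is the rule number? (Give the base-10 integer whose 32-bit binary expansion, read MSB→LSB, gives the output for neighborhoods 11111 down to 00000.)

  ##### -> .   bit 31 = 0  t=2,i=4
  ####. -> #   bit 30 = 1  t=1,i=2
  ###.# -> #   bit 29 = 1  t=1,i=3
  ###.. -> .   bit 28 = 0  t=2,i=10
  ##.## -> #   bit 27 = 1  t=1,i=4
  ##.#. -> #   bit 26 = 1  t=0,i=11
  ##..# -> .   bit 25 = 0  t=0,i=4
  ##... -> .   bit 24 = 0  t=1,i=7
  #.### -> #   bit 23 = 1  t=1,i=0
  #.##. -> #   bit 22 = 1  t=0,i=2
  #.#.# -> #   bit 21 = 1  t=0,i=0
  #.#.. -> .   bit 20 = 0  t=4,i=2
  #..## -> .   bit 19 = 0  t=0,i=8
  #..#. -> #   bit 18 = 1  t=0,i=5
  #...# -> .   bit 17 = 0  t=7,i=5
  #.... -> #   bit 16 = 1  t=1,i=8
  .#### -> .   bit 15 = 0  t=1,i=1
  .###. -> .   bit 14 = 0  t=2,i=9
  .##.# -> .   bit 13 = 0  t=0,i=10
  .##.. -> #   bit 12 = 1  t=0,i=3
  .#.## -> #   bit 11 = 1  t=0,i=1
  .#.#. -> .   bit 10 = 0  t=0,i=13
  .#..# -> .   bit 9 = 0  t=0,i=7
  .#... -> #   bit 8 = 1  t=5,i=5
  ..### -> #   bit 7 = 1  t=3,i=5
  ..##. -> .   bit 6 = 0  t=0,i=9
  ..#.# -> .   bit 5 = 0  t=4,i=5
  ..#.. -> #   bit 4 = 1  t=0,i=6
  ...## -> #   bit 3 = 1  t=1,i=10
  ...#. -> .   bit 2 = 0  t=5,i=0
  ....# -> #   bit 1 = 1  t=1,i=9
  ..... -> .   bit 0 = 0  t=3,i=11
  bits 01101100111001010001100110011010 = 1826953626

1826953626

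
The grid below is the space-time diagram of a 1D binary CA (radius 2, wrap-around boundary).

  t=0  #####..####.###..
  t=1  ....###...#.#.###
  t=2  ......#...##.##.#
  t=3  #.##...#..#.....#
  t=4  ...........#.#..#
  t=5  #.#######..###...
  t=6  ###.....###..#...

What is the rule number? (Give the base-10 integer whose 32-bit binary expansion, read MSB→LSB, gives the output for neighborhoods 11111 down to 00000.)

848825697

  #####|.  b31=0 t=0,i=2
  ####.|.  b30=0 t=0,i=3
  ###.#|#  b29=1 t=0,i=10
  ###..|#  b28=1 t=0,i=4
  ##.##|.  b27=0 t=0,i=11
  ##.#.|.  b26=0 t=2,i=15
  ##..#|#  b25=1 t=0,i=5
  ##...|.  b24=0 t=1,i=0
  #.###|#  b23=1 t=0,i=12
  #.##.|.  b22=0 t=2,i=13
  #.#.#|.  b21=0 t=1,i=12
  #.#..|#  b20=1 t=2,i=16
  #..##|#  b19=1 t=0,i=6
  #..#.|.  b18=0 t=3,i=9
  #...#|.  b17=0 t=1,i=8
  #....|.  b16=0 t=1,i=1
  .####|.  b15=0 t=0,i=1
  .###.|.  b14=0 t=0,i=13
  .##.#|.  b13=0 t=2,i=11
  .##..|.  b12=0 t=3,i=3
  .#.##|#  b11=1 t=1,i=13
  .#.#.|#  b10=1 t=1,i=11
  .#..#|.  b9=0 t=3,i=8
  .#...|#  b8=1 t=2,i=0
  ..###|.  b7=0 t=0,i=0
  ..##.|#  b6=1 t=2,i=10
  ..#.#|#  b5=1 t=1,i=10
  ..#..|.  b4=0 t=2,i=6
  ...##|.  b3=0 t=1,i=3
  ...#.|.  b2=0 t=1,i=9
  ....#|.  b1=0 t=1,i=2
  .....|#  b0=1 t=2,i=2
  bits 00110010100110000000110101100001 = 848825697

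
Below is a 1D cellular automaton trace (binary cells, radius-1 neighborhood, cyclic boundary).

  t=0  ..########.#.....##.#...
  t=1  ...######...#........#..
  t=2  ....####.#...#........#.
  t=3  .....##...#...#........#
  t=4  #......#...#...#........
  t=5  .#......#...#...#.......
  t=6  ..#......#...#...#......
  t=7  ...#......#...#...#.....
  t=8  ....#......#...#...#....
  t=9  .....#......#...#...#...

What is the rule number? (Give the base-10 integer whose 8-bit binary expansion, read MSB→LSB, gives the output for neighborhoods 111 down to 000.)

  ###|#  b7=1 t=0,i=3
  ##.|.  b6=0 t=0,i=9
  #.#|.  b5=0 t=0,i=10
  #..|#  b4=1 t=0,i=12
  .##|.  b3=0 t=0,i=2
  .#.|.  b2=0 t=0,i=11
  ..#|.  b1=0 t=0,i=1
  ...|.  b0=0 t=0,i=0
  bits 10010000 = 144

144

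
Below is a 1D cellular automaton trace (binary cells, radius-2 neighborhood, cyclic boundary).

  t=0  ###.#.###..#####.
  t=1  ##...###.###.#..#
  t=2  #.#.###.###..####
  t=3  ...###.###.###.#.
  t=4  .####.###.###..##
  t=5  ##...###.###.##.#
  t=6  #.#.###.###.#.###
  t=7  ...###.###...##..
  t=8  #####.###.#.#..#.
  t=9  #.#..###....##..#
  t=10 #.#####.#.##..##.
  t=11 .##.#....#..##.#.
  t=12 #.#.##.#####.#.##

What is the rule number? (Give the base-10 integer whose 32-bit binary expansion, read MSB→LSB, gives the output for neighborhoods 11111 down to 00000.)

  [31] ##### => #  t=0,i=13
  [30] ####. => .  t=0,i=14
  [29] ###.# => .  t=0,i=2
  [28] ###.. => .  t=0,i=8
  [27] ##.## => #  t=0,i=16
  [26] ##.#. => .  t=0,i=3
  [25] ##..# => #  t=0,i=9
  [24] ##... => #  t=1,i=2
  [23] #.### => #  t=0,i=0
  [22] #.##. => .  t=5,i=13
  [21] #.#.# => .  t=0,i=4
  [20] #.#.. => #  t=1,i=13
  [19] #..## => #  t=0,i=10
  [18] #..#. => .  t=8,i=14
  [17] #...# => .  t=1,i=3
  [16] #.... => .  t=3,i=0
  [15] .#### => .  t=0,i=12
  [14] .###. => #  t=0,i=1
  [13] .##.# => #  t=4,i=16
  [12] .##.. => .  t=7,i=14
  [11] .#.## => #  t=0,i=5
  [10] .#.#. => .  t=8,i=11
  [9] .#..# => #  t=1,i=14
  [8] .#... => #  t=3,i=16
  [7] ..### => #  t=0,i=11
  [6] ..##. => .  t=4,i=15
  [5] ..#.# => .  t=8,i=15
  [4] ..#.. => #  t=11,i=9
  [3] ...## => #  t=1,i=4
  [2] ...#. => #  t=11,i=8
  [1] ....# => #  t=3,i=1
  [0] ..... => #  t=7,i=0
  bits 10001011100110000110101110011111 = 2342022047

2342022047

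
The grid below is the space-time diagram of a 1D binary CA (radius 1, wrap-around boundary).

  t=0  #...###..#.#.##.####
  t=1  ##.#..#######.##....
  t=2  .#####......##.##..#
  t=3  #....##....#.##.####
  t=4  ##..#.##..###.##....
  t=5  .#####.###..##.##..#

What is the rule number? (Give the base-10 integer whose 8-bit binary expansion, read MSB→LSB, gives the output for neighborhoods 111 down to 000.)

  nb ###: next=.  (t=0,i=5, bit7=0)
  nb ##.: next=#  (t=0,i=0, bit6=1)
  nb #.#: next=#  (t=0,i=10, bit5=1)
  nb #..: next=#  (t=0,i=1, bit4=1)
  nb .##: next=.  (t=0,i=4, bit3=0)
  nb .#.: next=#  (t=0,i=9, bit2=1)
  nb ..#: next=#  (t=0,i=3, bit1=1)
  nb ...: next=.  (t=0,i=2, bit0=0)
  bits 01110110 = 118

118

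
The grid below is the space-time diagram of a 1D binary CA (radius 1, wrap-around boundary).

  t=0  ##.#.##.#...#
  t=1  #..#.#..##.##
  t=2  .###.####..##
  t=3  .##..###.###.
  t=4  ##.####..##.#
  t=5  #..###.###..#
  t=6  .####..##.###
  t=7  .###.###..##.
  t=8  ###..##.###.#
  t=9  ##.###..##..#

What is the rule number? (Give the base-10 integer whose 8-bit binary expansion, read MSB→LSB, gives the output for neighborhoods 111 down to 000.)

  nb ###: next=#  (t=0,i=0, bit7=1)
  nb ##.: next=.  (t=0,i=1, bit6=0)
  nb #.#: next=.  (t=0,i=2, bit5=0)
  nb #..: next=#  (t=0,i=9, bit4=1)
  nb .##: next=#  (t=0,i=5, bit3=1)
  nb .#.: next=#  (t=0,i=3, bit2=1)
  nb ..#: next=#  (t=0,i=11, bit1=1)
  nb ...: next=.  (t=0,i=10, bit0=0)
  bits 10011110 = 158

158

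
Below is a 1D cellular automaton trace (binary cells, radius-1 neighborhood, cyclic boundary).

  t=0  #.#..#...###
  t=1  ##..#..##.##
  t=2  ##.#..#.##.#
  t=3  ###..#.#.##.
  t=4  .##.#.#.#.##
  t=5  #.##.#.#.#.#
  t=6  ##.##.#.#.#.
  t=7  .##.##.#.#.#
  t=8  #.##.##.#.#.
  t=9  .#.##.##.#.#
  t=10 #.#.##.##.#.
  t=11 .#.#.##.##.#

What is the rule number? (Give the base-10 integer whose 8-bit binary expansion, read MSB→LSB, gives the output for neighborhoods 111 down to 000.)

227

  ### -> #   bit 7 = 1  t=0,i=10
  ##. -> #   bit 6 = 1  t=0,i=0
  #.# -> #   bit 5 = 1  t=0,i=1
  #.. -> .   bit 4 = 0  t=0,i=3
  .## -> .   bit 3 = 0  t=0,i=9
  .#. -> .   bit 2 = 0  t=0,i=2
  ..# -> #   bit 1 = 1  t=0,i=4
  ... -> #   bit 0 = 1  t=0,i=7
  bits 11100011 = 227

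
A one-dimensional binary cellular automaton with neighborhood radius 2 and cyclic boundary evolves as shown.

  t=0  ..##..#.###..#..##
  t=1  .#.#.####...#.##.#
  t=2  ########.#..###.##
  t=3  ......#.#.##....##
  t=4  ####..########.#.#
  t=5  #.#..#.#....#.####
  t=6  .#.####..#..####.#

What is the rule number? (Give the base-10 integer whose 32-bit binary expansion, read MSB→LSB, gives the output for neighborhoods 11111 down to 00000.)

  [31] ##### => .  t=2,i=0
  [30] ####. => #  t=1,i=7
  [29] ###.# => .  t=2,i=7
  [28] ###.. => .  t=0,i=10
  [27] ##.## => .  t=2,i=15
  [26] ##.#. => #  t=1,i=16
  [25] ##..# => .  t=0,i=0
  [24] ##... => #  t=1,i=9
  [23] #.### => #  t=0,i=8
  [22] #.##. => #  t=1,i=14
  [21] #.#.# => #  t=1,i=1
  [20] #.#.. => .  t=2,i=9
  [19] #..## => #  t=0,i=1
  [18] #..#. => #  t=0,i=5
  [17] #...# => .  t=1,i=10
  [16] #.... => #  t=3,i=1
  [15] .#### => #  t=1,i=6
  [14] .###. => .  t=0,i=9
  [13] .##.# => .  t=1,i=15
  [12] .##.. => #  t=0,i=3
  [11] .#.## => #  t=0,i=7
  [10] .#.#. => #  t=1,i=0
  [9] .#..# => #  t=0,i=14
  [8] .#... => .  t=5,i=8
  [7] ..### => .  t=2,i=12
  [6] ..##. => .  t=0,i=2
  [5] ..#.# => #  t=0,i=6
  [4] ..#.. => .  t=0,i=13
  [3] ...## => #  t=3,i=15
  [2] ...#. => .  t=1,i=11
  [1] ....# => .  t=3,i=4
  [0] ..... => #  t=3,i=2
  bits 01000101111011011001111000101001 = 1173200425

1173200425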